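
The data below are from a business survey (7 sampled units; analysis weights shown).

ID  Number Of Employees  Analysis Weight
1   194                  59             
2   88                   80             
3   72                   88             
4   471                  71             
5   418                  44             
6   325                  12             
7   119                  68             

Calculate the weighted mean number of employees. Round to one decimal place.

210.1

Weighted sum = 194×59 + 88×80 + 72×88 + 471×71 + 418×44 + 325×12 + 119×68
  = 88647
Sum of weights = 422
Weighted mean = 88647 / 422 = 210.06398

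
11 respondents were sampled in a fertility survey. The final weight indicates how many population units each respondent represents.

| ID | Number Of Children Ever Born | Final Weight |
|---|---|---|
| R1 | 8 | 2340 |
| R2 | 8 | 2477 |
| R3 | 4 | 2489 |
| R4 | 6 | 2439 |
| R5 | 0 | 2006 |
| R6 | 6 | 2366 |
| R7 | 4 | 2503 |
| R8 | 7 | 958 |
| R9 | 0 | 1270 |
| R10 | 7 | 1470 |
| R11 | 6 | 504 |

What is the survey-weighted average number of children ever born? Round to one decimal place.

Weighted sum = 107354
Sum of weights = 2340 + 2477 + 2489 + 2439 + 2006 + 2366 + 2503 + 958 + 1270 + 1470 + 504 = 20822
Weighted mean = 107354 / 20822 = 5.1557968

5.2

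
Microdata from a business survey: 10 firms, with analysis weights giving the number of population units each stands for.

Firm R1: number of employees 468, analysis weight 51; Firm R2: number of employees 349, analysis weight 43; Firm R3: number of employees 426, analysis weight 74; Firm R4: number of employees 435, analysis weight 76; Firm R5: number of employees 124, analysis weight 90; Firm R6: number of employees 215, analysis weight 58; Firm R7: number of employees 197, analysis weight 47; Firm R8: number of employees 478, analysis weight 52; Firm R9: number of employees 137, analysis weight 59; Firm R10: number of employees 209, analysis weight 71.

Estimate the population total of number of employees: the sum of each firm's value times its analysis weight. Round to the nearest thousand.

Weighted total = 468×51 + 349×43 + 426×74 + 435×76 + 124×90 + 215×58 + 197×47 + 478×52 + 137×59 + 209×71
  = 23868 + 15007 + 31524 + 33060 + 11160 + 12470 + 9259 + 24856 + 8083 + 14839 = 184126

184000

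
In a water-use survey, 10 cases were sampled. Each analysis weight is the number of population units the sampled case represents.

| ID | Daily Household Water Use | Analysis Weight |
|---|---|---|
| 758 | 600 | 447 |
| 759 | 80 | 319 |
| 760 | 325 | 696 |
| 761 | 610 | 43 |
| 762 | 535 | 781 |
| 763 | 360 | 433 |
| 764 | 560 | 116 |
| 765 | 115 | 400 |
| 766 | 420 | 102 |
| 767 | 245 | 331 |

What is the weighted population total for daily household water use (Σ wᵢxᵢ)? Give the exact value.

1354760

Weighted total = 600×447 + 80×319 + 325×696 + 610×43 + 535×781 + 360×433 + 560×116 + 115×400 + 420×102 + 245×331
  = 268200 + 25520 + 226200 + 26230 + 417835 + 155880 + 64960 + 46000 + 42840 + 81095 = 1354760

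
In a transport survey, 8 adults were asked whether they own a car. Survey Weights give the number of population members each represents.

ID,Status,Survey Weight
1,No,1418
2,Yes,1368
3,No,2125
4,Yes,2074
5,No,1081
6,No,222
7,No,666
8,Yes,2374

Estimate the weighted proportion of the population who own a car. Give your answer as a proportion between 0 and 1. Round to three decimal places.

Sum of weights for 'Yes' = 1368 + 2074 + 2374 = 5816
Total weight = 1418 + 1368 + 2125 + 2074 + 1081 + 222 + 666 + 2374 = 11328
Weighted proportion = 5816 / 11328 = 0.51341808

0.513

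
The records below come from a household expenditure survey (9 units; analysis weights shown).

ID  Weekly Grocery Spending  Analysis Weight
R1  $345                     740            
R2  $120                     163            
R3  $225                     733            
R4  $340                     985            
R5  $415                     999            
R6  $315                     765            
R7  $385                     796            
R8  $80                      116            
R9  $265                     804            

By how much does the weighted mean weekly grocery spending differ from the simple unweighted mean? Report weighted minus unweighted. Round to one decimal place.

44.4

Unweighted sum = 345 + 120 + 225 + 340 + 415 + 315 + 385 + 80 + 265 = 2490
Unweighted mean = 2490 / 9 = 276.66667
Weighted sum = 345×740 + 120×163 + 225×733 + 340×985 + 415×999 + 315×765 + 385×796 + 80×116 + 265×804
  = 255300 + 19560 + 164925 + 334900 + 414585 + 240975 + 306460 + 9280 + 213060 = 1959045
Sum of weights = 740 + 163 + 733 + 985 + 999 + 765 + 796 + 116 + 804 = 6101
Weighted mean = 1959045 / 6101 = 321.10228
Difference (weighted minus unweighted) = 44.435612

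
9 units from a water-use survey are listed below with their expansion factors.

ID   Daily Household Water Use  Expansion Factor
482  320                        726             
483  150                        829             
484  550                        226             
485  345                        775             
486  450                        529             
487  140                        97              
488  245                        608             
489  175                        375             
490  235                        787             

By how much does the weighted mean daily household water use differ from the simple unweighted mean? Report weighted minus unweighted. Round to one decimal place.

Unweighted sum = 320 + 150 + 550 + 345 + 450 + 140 + 245 + 175 + 235 = 2610
Unweighted mean = 2610 / 9 = 290
Weighted sum = 320×726 + 150×829 + 550×226 + 345×775 + 450×529 + 140×97 + 245×608 + 175×375 + 235×787
  = 1399505
Sum of weights = 726 + 829 + 226 + 775 + 529 + 97 + 608 + 375 + 787 = 4952
Weighted mean = 1399505 / 4952 = 282.6141
Difference (weighted minus unweighted) = -7.3859047

-7.4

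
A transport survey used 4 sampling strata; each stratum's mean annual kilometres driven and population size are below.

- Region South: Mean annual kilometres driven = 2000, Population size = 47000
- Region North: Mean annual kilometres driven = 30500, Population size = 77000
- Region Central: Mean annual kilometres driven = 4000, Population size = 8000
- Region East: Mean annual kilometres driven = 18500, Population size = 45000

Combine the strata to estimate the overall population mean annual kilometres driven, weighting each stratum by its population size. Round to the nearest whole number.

Σ Nₕ·x̄ₕ = 2000×47000 + 30500×77000 + 4000×8000 + 18500×45000
  = 3307000000
Σ Nₕ = 177000
Overall mean = 3307000000 / 177000 = 18683.616

18684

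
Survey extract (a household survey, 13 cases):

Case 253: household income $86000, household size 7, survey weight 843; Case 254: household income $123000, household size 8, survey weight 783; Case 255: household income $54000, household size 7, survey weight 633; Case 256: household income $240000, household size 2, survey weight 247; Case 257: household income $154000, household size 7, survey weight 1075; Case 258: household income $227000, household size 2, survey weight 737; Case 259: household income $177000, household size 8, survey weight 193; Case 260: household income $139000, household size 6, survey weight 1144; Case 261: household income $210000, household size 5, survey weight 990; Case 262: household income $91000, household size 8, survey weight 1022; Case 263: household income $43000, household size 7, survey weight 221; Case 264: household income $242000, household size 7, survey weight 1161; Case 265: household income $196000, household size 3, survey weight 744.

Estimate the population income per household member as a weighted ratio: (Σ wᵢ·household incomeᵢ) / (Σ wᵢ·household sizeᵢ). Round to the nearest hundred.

Σ wᵢ·y = 1525486000
Σ wᵢ·x = 59529
Ratio = 1525486000 / 59529 = 25625.93

25600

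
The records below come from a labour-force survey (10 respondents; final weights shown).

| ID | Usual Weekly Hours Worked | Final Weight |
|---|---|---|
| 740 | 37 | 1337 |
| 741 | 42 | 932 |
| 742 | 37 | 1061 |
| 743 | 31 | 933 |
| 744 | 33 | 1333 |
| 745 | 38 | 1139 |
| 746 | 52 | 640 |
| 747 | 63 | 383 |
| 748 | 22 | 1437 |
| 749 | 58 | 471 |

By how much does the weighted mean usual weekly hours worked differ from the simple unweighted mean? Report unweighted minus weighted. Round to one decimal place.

Unweighted sum = 37 + 42 + 37 + 31 + 33 + 38 + 52 + 63 + 22 + 58 = 413
Unweighted mean = 413 / 10 = 41.3
Weighted sum = 360405
Sum of weights = 9666
Weighted mean = 360405 / 9666 = 37.285847
Difference (unweighted minus weighted) = 4.0141527

4.0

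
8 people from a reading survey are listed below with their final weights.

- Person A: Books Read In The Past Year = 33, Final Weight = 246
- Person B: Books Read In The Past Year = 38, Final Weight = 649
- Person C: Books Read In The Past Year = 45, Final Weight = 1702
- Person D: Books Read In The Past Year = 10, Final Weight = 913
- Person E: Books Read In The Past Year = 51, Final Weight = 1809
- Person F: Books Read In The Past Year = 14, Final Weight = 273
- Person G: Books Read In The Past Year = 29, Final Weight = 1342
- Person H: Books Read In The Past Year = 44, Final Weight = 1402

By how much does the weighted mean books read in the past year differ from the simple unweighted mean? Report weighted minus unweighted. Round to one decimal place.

4.8

Unweighted sum = 33 + 38 + 45 + 10 + 51 + 14 + 29 + 44 = 264
Unweighted mean = 264 / 8 = 33
Weighted sum = 33×246 + 38×649 + 45×1702 + 10×913 + 51×1809 + 14×273 + 29×1342 + 44×1402
  = 8118 + 24662 + 76590 + 9130 + 92259 + 3822 + 38918 + 61688 = 315187
Sum of weights = 8336
Weighted mean = 315187 / 8336 = 37.810341
Difference (weighted minus unweighted) = 4.8103407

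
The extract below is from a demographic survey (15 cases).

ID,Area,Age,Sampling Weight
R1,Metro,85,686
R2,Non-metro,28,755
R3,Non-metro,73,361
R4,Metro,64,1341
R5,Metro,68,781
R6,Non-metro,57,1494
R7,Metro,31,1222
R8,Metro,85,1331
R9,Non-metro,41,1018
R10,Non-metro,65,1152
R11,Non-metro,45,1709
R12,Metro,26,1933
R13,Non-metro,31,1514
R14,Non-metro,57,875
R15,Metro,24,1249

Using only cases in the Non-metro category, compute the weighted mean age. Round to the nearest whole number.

Non-metro rows: R2, R3, R6, R9, R10, R11, R13, R14
Weighted sum = 28×755 + 73×361 + 57×1494 + 41×1018 + 65×1152 + 45×1709 + 31×1514 + 57×875
  = 21140 + 26353 + 85158 + 41738 + 74880 + 76905 + 46934 + 49875 = 422983
Sum of weights = 755 + 361 + 1494 + 1018 + 1152 + 1709 + 1514 + 875 = 8878
Weighted mean = 422983 / 8878 = 47.643951

48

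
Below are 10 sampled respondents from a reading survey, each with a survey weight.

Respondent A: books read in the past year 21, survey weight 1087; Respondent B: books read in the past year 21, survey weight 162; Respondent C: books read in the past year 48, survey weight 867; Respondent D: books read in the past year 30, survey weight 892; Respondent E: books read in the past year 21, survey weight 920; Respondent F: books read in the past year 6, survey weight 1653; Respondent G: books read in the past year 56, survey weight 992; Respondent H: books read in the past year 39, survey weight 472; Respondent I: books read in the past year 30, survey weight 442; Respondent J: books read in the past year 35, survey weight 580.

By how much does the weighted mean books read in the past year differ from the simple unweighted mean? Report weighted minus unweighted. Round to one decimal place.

-2.0

Unweighted sum = 21 + 21 + 48 + 30 + 21 + 6 + 56 + 39 + 30 + 35 = 307
Unweighted mean = 307 / 10 = 30.7
Weighted sum = 21×1087 + 21×162 + 48×867 + 30×892 + 21×920 + 6×1653 + 56×992 + 39×472 + 30×442 + 35×580
  = 22827 + 3402 + 41616 + 26760 + 19320 + 9918 + 55552 + 18408 + 13260 + 20300 = 231363
Sum of weights = 1087 + 162 + 867 + 892 + 920 + 1653 + 992 + 472 + 442 + 580 = 8067
Weighted mean = 231363 / 8067 = 28.680179
Difference (weighted minus unweighted) = -2.0198215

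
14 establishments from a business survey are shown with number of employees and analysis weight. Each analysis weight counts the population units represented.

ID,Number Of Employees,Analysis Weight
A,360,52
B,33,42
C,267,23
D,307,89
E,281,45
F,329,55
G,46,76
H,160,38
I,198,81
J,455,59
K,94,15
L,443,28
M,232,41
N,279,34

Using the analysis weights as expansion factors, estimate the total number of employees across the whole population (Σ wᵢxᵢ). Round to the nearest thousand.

170000

Weighted total = 169581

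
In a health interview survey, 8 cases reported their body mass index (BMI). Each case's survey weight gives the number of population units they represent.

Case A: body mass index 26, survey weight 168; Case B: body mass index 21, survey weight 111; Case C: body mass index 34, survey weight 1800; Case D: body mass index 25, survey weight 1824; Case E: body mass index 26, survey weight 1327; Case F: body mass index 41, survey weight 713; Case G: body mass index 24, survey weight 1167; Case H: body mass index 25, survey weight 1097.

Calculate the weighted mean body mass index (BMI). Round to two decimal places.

28.35

Weighted sum = 26×168 + 21×111 + 34×1800 + 25×1824 + 26×1327 + 41×713 + 24×1167 + 25×1097
  = 4368 + 2331 + 61200 + 45600 + 34502 + 29233 + 28008 + 27425 = 232667
Sum of weights = 8207
Weighted mean = 232667 / 8207 = 28.349823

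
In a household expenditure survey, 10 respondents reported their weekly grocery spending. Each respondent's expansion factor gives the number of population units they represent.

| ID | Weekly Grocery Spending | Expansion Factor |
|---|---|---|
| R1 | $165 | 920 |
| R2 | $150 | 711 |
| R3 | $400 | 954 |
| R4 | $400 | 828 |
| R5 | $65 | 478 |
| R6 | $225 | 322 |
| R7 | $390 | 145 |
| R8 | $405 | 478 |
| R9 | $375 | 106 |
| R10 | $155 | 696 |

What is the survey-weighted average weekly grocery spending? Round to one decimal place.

261.2

Weighted sum = 165×920 + 150×711 + 400×954 + 400×828 + 65×478 + 225×322 + 390×145 + 405×478 + 375×106 + 155×696
  = 151800 + 106650 + 381600 + 331200 + 31070 + 72450 + 56550 + 193590 + 39750 + 107880 = 1472540
Sum of weights = 920 + 711 + 954 + 828 + 478 + 322 + 145 + 478 + 106 + 696 = 5638
Weighted mean = 1472540 / 5638 = 261.18127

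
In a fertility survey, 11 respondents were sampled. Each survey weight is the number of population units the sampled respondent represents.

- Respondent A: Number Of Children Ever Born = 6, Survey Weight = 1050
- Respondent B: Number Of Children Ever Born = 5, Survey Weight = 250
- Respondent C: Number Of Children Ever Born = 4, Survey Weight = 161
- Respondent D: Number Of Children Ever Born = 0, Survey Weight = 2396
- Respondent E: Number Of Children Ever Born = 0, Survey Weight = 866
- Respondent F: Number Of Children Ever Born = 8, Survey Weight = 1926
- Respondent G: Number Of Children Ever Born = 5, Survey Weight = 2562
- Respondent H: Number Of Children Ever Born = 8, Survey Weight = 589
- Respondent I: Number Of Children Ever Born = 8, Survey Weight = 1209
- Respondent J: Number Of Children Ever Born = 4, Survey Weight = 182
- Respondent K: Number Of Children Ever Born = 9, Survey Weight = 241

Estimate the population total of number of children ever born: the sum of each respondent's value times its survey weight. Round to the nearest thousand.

Weighted total = 6×1050 + 5×250 + 4×161 + 0×2396 + 0×866 + 8×1926 + 5×2562 + 8×589 + 8×1209 + 4×182 + 9×241
  = 6300 + 1250 + 644 + 0 + 0 + 15408 + 12810 + 4712 + 9672 + 728 + 2169 = 53693

54000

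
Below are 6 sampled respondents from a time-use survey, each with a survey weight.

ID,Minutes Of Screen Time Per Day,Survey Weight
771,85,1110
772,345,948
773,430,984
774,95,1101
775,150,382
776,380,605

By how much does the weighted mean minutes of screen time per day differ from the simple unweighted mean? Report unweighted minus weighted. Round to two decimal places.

6.50

Unweighted sum = 85 + 345 + 430 + 95 + 150 + 380 = 1485
Unweighted mean = 1485 / 6 = 247.5
Weighted sum = 85×1110 + 345×948 + 430×984 + 95×1101 + 150×382 + 380×605
  = 1236325
Sum of weights = 1110 + 948 + 984 + 1101 + 382 + 605 = 5130
Weighted mean = 1236325 / 5130 = 240.99903
Difference (unweighted minus weighted) = 6.5009747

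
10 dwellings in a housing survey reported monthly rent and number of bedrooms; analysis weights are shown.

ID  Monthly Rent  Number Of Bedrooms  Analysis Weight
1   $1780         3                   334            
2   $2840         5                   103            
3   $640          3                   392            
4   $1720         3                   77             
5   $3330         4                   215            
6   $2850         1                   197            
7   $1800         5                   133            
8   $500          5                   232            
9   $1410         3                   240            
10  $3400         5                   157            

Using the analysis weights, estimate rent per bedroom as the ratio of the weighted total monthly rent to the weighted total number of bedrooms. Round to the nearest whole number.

Σ wᵢ·y = 1780×334 + 2840×103 + 640×392 + 1720×77 + 3330×215 + 2850×197 + 1800×133 + 500×232 + 1410×240 + 3400×157
  = 594520 + 292520 + 250880 + 132440 + 715950 + 561450 + 239400 + 116000 + 338400 + 533800 = 3775360
Σ wᵢ·x = 3×334 + 5×103 + 3×392 + 3×77 + 4×215 + 1×197 + 5×133 + 5×232 + 3×240 + 5×157
  = 1002 + 515 + 1176 + 231 + 860 + 197 + 665 + 1160 + 720 + 785 = 7311
Ratio = 3775360 / 7311 = 516.39447

516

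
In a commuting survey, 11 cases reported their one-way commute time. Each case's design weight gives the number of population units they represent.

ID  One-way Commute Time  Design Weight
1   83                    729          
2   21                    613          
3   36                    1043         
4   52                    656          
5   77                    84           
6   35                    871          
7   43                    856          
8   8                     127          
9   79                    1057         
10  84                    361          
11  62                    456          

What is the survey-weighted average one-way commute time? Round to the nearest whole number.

Weighted sum = 83×729 + 21×613 + 36×1043 + 52×656 + 77×84 + 35×871 + 43×856 + 8×127 + 79×1057 + 84×361 + 62×456
  = 361916
Sum of weights = 729 + 613 + 1043 + 656 + 84 + 871 + 856 + 127 + 1057 + 361 + 456 = 6853
Weighted mean = 361916 / 6853 = 52.811324

53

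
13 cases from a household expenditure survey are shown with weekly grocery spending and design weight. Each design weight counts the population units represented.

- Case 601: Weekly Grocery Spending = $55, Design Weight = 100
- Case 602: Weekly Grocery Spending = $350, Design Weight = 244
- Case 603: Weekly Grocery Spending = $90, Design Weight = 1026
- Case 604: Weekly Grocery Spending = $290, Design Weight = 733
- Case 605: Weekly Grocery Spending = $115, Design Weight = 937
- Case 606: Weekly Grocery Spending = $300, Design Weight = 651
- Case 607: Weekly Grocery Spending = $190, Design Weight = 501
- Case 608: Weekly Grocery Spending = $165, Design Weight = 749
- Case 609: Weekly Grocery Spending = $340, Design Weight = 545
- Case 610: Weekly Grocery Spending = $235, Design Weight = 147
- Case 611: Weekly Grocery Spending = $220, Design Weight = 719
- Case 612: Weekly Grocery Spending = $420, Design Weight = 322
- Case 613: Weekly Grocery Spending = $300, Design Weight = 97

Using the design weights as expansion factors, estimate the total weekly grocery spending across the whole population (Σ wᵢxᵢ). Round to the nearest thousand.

Weighted total = 1460005

1460000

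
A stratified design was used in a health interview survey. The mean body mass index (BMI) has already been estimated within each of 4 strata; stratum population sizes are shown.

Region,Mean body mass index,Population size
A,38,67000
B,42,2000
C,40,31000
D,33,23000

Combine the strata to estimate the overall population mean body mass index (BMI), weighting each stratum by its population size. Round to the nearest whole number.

Σ Nₕ·x̄ₕ = 38×67000 + 42×2000 + 40×31000 + 33×23000
  = 2546000 + 84000 + 1240000 + 759000 = 4629000
Σ Nₕ = 67000 + 2000 + 31000 + 23000 = 123000
Overall mean = 4629000 / 123000 = 37.634146

38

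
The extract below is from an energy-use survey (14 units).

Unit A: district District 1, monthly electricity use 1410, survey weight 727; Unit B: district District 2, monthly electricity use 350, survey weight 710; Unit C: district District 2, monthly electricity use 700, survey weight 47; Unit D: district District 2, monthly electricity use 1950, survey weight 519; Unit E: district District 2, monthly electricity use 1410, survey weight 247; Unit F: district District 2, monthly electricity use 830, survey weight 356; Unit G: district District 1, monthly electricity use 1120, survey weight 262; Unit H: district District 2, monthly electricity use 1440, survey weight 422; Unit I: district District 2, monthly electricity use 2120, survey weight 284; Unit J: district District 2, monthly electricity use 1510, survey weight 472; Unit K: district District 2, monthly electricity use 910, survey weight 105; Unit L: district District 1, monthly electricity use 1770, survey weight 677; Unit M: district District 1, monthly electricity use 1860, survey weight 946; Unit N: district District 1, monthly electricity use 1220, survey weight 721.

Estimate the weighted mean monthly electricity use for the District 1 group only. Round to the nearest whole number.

1547

District 1 rows: A, G, L, M, N
Weighted sum = 1410×727 + 1120×262 + 1770×677 + 1860×946 + 1220×721
  = 1025070 + 293440 + 1198290 + 1759560 + 879620 = 5155980
Sum of weights = 727 + 262 + 677 + 946 + 721 = 3333
Weighted mean = 5155980 / 3333 = 1546.9487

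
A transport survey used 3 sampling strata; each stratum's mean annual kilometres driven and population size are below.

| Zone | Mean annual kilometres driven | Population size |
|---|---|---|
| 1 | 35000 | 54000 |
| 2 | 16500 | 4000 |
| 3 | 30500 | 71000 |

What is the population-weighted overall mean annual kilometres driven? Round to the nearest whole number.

31950

Σ Nₕ·x̄ₕ = 35000×54000 + 16500×4000 + 30500×71000
  = 1890000000 + 66000000 + 2165500000 = 4121500000
Σ Nₕ = 54000 + 4000 + 71000 = 129000
Overall mean = 4121500000 / 129000 = 31949.612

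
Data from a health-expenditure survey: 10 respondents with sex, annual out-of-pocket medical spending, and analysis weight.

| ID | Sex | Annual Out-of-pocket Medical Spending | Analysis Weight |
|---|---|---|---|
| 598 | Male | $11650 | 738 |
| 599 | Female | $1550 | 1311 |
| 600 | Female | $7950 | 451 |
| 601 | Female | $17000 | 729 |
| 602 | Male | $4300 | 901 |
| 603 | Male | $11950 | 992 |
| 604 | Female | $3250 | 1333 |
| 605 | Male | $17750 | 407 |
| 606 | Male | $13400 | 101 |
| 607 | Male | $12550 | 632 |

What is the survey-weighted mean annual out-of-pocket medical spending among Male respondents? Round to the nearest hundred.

10800

Male rows: 598, 602, 603, 605, 606, 607
Weighted sum = 40835650
Sum of weights = 738 + 901 + 992 + 407 + 101 + 632 = 3771
Weighted mean = 40835650 / 3771 = 10828.865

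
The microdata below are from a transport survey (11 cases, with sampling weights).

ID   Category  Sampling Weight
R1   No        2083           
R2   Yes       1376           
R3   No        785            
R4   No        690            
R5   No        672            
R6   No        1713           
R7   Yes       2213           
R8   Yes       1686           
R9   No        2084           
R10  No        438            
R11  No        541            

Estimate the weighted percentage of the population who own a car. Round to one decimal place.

Sum of weights for 'Yes' = 1376 + 2213 + 1686 = 5275
Total weight = 2083 + 1376 + 785 + 690 + 672 + 1713 + 2213 + 1686 + 2084 + 438 + 541 = 14281
Weighted proportion = 5275 / 14281 = 0.36937189 → 36.937189%

36.9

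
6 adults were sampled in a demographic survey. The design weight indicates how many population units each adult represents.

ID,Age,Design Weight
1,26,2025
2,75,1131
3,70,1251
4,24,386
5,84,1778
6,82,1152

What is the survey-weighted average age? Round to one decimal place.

61.9

Weighted sum = 26×2025 + 75×1131 + 70×1251 + 24×386 + 84×1778 + 82×1152
  = 478125
Sum of weights = 2025 + 1131 + 1251 + 386 + 1778 + 1152 = 7723
Weighted mean = 478125 / 7723 = 61.909232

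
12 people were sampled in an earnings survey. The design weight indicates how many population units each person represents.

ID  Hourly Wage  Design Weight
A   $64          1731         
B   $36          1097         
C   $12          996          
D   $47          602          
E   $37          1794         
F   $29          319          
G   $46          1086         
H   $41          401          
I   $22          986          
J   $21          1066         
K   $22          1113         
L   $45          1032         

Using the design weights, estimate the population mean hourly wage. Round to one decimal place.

Weighted sum = 64×1731 + 36×1097 + 12×996 + 47×602 + 37×1794 + 29×319 + 46×1086 + 41×401 + 22×986 + 21×1066 + 22×1113 + 45×1032
  = 110784 + 39492 + 11952 + 28294 + 66378 + 9251 + 49956 + 16441 + 21692 + 22386 + 24486 + 46440 = 447552
Sum of weights = 1731 + 1097 + 996 + 602 + 1794 + 319 + 1086 + 401 + 986 + 1066 + 1113 + 1032 = 12223
Weighted mean = 447552 / 12223 = 36.615561

36.6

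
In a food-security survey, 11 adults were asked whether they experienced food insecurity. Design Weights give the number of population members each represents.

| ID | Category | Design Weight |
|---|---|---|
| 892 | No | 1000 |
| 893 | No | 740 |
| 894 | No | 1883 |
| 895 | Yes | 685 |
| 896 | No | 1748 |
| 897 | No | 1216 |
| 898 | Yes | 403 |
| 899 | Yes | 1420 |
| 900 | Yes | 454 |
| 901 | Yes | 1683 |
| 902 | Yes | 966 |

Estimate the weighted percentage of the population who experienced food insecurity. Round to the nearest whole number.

Sum of weights for 'Yes' = 685 + 403 + 1420 + 454 + 1683 + 966 = 5611
Total weight = 1000 + 740 + 1883 + 685 + 1748 + 1216 + 403 + 1420 + 454 + 1683 + 966 = 12198
Weighted proportion = 5611 / 12198 = 0.45999344 → 45.999344%

46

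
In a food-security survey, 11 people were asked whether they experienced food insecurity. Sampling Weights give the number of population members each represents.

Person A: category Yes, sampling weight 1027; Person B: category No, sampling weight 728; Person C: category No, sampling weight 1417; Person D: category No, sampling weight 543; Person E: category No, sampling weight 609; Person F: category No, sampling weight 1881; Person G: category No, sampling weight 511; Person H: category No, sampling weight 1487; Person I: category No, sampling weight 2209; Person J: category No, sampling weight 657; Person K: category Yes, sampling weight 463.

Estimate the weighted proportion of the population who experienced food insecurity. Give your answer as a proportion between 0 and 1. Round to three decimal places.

0.129

Sum of weights for 'Yes' = 1027 + 463 = 1490
Total weight = 1027 + 728 + 1417 + 543 + 609 + 1881 + 511 + 1487 + 2209 + 657 + 463 = 11532
Weighted proportion = 1490 / 11532 = 0.12920569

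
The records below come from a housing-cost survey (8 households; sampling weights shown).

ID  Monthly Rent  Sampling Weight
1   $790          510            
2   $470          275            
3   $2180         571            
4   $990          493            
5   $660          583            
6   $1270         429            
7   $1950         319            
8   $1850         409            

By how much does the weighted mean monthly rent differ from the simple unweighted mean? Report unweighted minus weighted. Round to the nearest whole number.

Unweighted sum = 790 + 470 + 2180 + 990 + 660 + 1270 + 1950 + 1850 = 10160
Unweighted mean = 10160 / 8 = 1270
Weighted sum = 790×510 + 470×275 + 2180×571 + 990×493 + 660×583 + 1270×429 + 1950×319 + 1850×409
  = 402900 + 129250 + 1244780 + 488070 + 384780 + 544830 + 622050 + 756650 = 4573310
Sum of weights = 510 + 275 + 571 + 493 + 583 + 429 + 319 + 409 = 3589
Weighted mean = 4573310 / 3589 = 1274.2575
Difference (unweighted minus weighted) = -4.2574533

-4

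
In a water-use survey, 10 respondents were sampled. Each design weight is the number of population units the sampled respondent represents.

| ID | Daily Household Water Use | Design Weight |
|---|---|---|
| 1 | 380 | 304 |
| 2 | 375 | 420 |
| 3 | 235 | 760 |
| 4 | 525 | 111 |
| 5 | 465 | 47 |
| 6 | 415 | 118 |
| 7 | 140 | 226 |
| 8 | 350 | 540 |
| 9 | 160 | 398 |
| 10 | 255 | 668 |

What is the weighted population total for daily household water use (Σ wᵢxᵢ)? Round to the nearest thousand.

1035000

Weighted total = 380×304 + 375×420 + 235×760 + 525×111 + 465×47 + 415×118 + 140×226 + 350×540 + 160×398 + 255×668
  = 115520 + 157500 + 178600 + 58275 + 21855 + 48970 + 31640 + 189000 + 63680 + 170340 = 1035380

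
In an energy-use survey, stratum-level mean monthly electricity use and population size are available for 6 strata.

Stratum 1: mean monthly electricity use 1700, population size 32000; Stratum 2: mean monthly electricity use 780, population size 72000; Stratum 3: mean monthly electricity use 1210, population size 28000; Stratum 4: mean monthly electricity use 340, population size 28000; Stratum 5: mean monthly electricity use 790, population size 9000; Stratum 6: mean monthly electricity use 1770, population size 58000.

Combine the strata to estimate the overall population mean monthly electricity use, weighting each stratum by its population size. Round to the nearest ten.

Σ Nₕ·x̄ₕ = 1700×32000 + 780×72000 + 1210×28000 + 340×28000 + 790×9000 + 1770×58000
  = 54400000 + 56160000 + 33880000 + 9520000 + 7110000 + 102660000 = 263730000
Σ Nₕ = 32000 + 72000 + 28000 + 28000 + 9000 + 58000 = 227000
Overall mean = 263730000 / 227000 = 1161.8062

1160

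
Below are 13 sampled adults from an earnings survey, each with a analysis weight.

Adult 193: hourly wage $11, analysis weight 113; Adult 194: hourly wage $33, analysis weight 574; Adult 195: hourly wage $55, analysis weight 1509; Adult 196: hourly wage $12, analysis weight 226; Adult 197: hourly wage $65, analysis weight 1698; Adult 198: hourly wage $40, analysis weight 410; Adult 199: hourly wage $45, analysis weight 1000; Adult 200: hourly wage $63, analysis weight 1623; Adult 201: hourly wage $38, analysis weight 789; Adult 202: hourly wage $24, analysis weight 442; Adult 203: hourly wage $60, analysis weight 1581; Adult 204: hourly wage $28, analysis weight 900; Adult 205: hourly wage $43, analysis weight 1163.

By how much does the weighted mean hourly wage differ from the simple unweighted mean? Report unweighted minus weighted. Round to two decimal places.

-9.33

Unweighted sum = 517
Unweighted mean = 517 / 13 = 39.769231
Weighted sum = 590570
Sum of weights = 12028
Weighted mean = 590570 / 12028 = 49.099601
Difference (unweighted minus weighted) = -9.3303702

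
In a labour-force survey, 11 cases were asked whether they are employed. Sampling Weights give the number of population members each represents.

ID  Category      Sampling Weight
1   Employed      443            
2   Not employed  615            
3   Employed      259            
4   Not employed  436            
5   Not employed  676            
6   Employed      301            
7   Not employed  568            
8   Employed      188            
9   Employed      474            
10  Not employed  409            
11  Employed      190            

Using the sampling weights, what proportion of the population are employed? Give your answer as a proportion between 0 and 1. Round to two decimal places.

0.41

Sum of weights for 'Employed' = 443 + 259 + 301 + 188 + 474 + 190 = 1855
Total weight = 443 + 615 + 259 + 436 + 676 + 301 + 568 + 188 + 474 + 409 + 190 = 4559
Weighted proportion = 1855 / 4559 = 0.40688748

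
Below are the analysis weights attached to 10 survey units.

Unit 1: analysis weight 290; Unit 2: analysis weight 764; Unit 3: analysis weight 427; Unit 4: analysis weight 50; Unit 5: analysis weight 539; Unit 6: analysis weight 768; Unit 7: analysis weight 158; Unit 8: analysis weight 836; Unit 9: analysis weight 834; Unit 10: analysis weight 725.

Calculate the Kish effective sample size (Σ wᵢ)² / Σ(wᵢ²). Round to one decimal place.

Σ wᵢ = 290 + 764 + 427 + 50 + 539 + 768 + 158 + 836 + 834 + 725 = 5391
Σ wᵢ² = 84100 + 583696 + 182329 + 2500 + 290521 + 589824 + 24964 + 698896 + 695556 + 525625 = 3678011
n_eff = 5391² / 3678011 = 29062881 / 3678011 = 7.9017928

7.9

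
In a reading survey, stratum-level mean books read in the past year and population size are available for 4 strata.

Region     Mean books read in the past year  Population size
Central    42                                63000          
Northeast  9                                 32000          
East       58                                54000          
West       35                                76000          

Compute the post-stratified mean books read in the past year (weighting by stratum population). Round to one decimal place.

38.8

Σ Nₕ·x̄ₕ = 42×63000 + 9×32000 + 58×54000 + 35×76000
  = 2646000 + 288000 + 3132000 + 2660000 = 8726000
Σ Nₕ = 63000 + 32000 + 54000 + 76000 = 225000
Overall mean = 8726000 / 225000 = 38.782222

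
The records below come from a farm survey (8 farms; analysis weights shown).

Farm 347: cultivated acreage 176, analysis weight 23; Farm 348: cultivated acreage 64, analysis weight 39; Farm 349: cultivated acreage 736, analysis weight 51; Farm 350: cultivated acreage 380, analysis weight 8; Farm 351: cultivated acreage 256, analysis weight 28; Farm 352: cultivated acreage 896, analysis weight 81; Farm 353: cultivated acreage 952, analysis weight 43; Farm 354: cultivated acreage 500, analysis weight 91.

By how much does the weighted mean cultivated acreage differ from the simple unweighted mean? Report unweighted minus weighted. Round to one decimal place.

Unweighted sum = 176 + 64 + 736 + 380 + 256 + 896 + 952 + 500 = 3960
Unweighted mean = 3960 / 8 = 495
Weighted sum = 176×23 + 64×39 + 736×51 + 380×8 + 256×28 + 896×81 + 952×43 + 500×91
  = 213300
Sum of weights = 23 + 39 + 51 + 8 + 28 + 81 + 43 + 91 = 364
Weighted mean = 213300 / 364 = 585.98901
Difference (unweighted minus weighted) = -90.989011

-91.0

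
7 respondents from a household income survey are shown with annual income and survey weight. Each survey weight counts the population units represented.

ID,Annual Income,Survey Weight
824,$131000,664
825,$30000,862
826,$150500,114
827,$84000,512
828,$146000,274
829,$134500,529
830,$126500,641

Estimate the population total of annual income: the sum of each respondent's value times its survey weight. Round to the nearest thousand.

365250000

Weighted total = 131000×664 + 30000×862 + 150500×114 + 84000×512 + 146000×274 + 134500×529 + 126500×641
  = 86984000 + 25860000 + 17157000 + 43008000 + 40004000 + 71150500 + 81086500 = 365250000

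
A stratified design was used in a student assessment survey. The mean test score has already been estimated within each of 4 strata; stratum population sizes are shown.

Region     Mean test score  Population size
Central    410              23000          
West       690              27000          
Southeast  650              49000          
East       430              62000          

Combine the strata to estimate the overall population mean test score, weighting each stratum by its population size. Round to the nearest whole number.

538

Σ Nₕ·x̄ₕ = 410×23000 + 690×27000 + 650×49000 + 430×62000
  = 9430000 + 18630000 + 31850000 + 26660000 = 86570000
Σ Nₕ = 23000 + 27000 + 49000 + 62000 = 161000
Overall mean = 86570000 / 161000 = 537.70186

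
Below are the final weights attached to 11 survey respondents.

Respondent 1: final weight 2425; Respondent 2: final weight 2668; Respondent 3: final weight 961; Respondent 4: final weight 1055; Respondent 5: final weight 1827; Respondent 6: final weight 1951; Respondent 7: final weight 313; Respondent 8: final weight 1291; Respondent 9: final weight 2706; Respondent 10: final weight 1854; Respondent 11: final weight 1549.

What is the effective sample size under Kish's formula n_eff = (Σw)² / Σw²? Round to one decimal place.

9.3

Σ wᵢ = 2425 + 2668 + 961 + 1055 + 1827 + 1951 + 313 + 1291 + 2706 + 1854 + 1549 = 18600
Σ wᵢ² = 37103528
n_eff = 18600² / 37103528 = 345960000 / 37103528 = 9.3241807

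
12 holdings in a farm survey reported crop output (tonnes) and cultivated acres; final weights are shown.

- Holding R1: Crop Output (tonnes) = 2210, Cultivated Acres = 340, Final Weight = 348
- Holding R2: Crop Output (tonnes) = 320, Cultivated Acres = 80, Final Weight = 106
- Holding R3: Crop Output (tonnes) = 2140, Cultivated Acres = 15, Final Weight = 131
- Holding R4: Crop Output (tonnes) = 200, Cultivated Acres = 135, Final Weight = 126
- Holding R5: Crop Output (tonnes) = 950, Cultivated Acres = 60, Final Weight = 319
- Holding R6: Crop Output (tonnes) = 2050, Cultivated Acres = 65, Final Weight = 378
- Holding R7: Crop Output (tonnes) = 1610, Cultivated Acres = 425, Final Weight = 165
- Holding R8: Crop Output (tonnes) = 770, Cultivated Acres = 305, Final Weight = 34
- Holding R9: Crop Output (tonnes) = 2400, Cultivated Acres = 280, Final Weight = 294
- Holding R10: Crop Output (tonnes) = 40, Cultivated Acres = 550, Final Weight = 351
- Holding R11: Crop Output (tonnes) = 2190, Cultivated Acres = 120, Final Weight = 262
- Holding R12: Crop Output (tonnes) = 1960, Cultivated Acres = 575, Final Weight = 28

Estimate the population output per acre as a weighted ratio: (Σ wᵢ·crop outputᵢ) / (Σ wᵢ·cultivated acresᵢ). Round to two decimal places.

Σ wᵢ·y = 2210×348 + 320×106 + 2140×131 + 200×126 + 950×319 + 2050×378 + 1610×165 + 770×34 + 2400×294 + 40×351 + 2190×262 + 1960×28
  = 3826620
Σ wᵢ·x = 340×348 + 80×106 + 15×131 + 135×126 + 60×319 + 65×378 + 425×165 + 305×34 + 280×294 + 550×351 + 120×262 + 575×28
  = 118320 + 8480 + 1965 + 17010 + 19140 + 24570 + 70125 + 10370 + 82320 + 193050 + 31440 + 16100 = 592890
Ratio = 3826620 / 592890 = 6.4541821

6.45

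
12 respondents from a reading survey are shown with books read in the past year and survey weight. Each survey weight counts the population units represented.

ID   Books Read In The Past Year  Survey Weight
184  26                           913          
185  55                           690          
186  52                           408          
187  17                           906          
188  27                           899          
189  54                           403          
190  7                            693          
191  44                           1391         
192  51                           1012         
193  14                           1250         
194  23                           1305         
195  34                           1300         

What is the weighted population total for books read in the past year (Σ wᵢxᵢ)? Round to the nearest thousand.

Weighted total = 26×913 + 55×690 + 52×408 + 17×906 + 27×899 + 54×403 + 7×693 + 44×1391 + 51×1012 + 14×1250 + 23×1305 + 34×1300
  = 353723

354000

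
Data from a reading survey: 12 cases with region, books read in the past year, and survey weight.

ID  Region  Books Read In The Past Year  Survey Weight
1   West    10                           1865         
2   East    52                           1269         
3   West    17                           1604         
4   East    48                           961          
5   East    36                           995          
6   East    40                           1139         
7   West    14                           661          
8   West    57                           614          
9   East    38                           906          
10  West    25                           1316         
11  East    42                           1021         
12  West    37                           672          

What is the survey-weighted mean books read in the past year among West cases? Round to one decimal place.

22.0

West rows: 1, 3, 7, 8, 10, 12
Weighted sum = 147934
Sum of weights = 1865 + 1604 + 661 + 614 + 1316 + 672 = 6732
Weighted mean = 147934 / 6732 = 21.974747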